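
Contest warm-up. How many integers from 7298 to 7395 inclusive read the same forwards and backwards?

1

The integers in [7298, 7395] that read the same forwards and backwards: 7337.
1 qualifies.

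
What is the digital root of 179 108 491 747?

4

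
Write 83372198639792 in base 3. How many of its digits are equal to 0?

83372198639792 in base 3 is 101221012022012212112020111012.
The digit 0 appears 7 times.

7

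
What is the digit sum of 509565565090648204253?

5+0+9+5+6+5+5+6+5+0+9+0+6+4+8+2+0+4+2+5+3 = 89

89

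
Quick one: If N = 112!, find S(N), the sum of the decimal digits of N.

765

112! = 197450685722107402353682037275992488341277868034975337796656295094902858969771811440894224355027779366597957338237853638272334919686385621811850780464277094400000000000000000000000000
Sum of its 183 digits: 765.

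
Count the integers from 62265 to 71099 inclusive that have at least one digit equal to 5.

3134

The integers in [62265, 71099] that have at least one digit equal to 5: 62265, 62275, 62285, 62295, 62305, 62315, …, 71085, 71095.
3134 qualify.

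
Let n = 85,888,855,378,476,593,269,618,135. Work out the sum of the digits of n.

148

8+5+8+8+8+8+5+5+3+7+8+4+7+6+5+9+3+2+6+9+6+1+8+1+3+5 = 148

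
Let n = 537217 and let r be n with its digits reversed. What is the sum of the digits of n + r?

32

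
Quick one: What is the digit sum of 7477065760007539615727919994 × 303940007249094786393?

7477065760007539615727919994 × 303940007249094786393 = 2272579421298650009192613595721031492111623841642
Sum of its 49 digits: 189.

189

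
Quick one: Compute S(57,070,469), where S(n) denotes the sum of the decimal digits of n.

38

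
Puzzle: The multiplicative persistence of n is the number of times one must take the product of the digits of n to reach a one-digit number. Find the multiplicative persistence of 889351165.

2

889351165 → 259200 → 0 (2 steps)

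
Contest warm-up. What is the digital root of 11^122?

The digital root of n equals n mod 9 (or 9 when 9 | n), so we need 11^122 mod 9.
11^122 ≡ 4 (mod 9), so the digital root is 4.

4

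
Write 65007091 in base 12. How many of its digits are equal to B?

1

65007091 in base 12 is 1992BA17.
The digit B appears 1 time.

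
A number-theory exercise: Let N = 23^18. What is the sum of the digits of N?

23^18 = 3244150909895248285300369
Sum of its 25 digits: 109.

109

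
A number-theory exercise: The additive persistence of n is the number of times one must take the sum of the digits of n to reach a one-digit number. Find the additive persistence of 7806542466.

3

7806542466 → 48 → 12 → 3 (3 steps)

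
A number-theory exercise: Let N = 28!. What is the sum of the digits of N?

90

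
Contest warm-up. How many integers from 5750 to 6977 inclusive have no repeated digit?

629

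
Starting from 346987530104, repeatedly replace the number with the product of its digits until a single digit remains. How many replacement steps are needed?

346987530104 → 0 (1 step)

1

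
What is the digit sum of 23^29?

173

23^29 = 3091058643093537522799545838540043339063
Sum of its 40 digits: 173.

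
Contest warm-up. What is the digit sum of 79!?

79! = 894618213078297528685144171539831652069808216779571907213868063227837990693501860533361810841010176000000000000000000
Sum of its 117 digits: 441.

441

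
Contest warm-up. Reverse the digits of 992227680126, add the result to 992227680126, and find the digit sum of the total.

36

Reversal of 992227680126 is 621086722299; 992227680126 + 621086722299 = 1613314402425.
Digit sum of 1613314402425: 1+6+1+3+3+1+4+4+0+2+4+2+5 = 36.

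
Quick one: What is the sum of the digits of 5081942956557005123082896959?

133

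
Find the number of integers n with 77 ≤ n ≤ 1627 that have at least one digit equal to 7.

The integers in [77, 1627] that have at least one digit equal to 7: 77, 78, 79, 87, 97, 107, …, 1617, 1627.
374 qualify.

374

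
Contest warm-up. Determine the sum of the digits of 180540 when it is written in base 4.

12

180540 in base 4 is 230010330.
Digit sum: 2+3+0+0+1+0+3+3+0 = 12.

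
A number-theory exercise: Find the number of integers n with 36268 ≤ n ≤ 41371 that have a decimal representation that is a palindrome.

51

The integers in [36268, 41371] that have a decimal representation that is a palindrome: 36363, 36463, 36563, 36663, 36763, 36863, …, 41214, 41314.
51 qualify.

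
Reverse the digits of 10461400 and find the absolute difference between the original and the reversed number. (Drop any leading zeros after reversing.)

Reverse of 10461400 is 416401.
|10461400 − 416401| = 10044999

10044999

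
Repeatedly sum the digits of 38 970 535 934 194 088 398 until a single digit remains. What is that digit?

7

3+8+9+7+0+5+3+5+9+3+4+1+9+4+0+8+8+3+9+8 = 106
1+0+6 = 7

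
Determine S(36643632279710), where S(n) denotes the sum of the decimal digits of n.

59

3+6+6+4+3+6+3+2+2+7+9+7+1+0 = 59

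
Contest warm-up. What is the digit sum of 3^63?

153

3^63 = 1144561273430837494885949696427
Sum of its 31 digits: 153.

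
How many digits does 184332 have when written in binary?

18

184332 in base 2 is 101101000000001100, which has 18 digits.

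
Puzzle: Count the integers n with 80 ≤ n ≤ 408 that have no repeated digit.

The integers in [80, 408] that have no repeated digit: 80, 81, 82, 83, 84, 85, …, 407, 408.
241 qualify.

241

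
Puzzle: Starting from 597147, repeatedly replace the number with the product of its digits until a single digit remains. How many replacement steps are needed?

2

597147 → 8820 → 0 (2 steps)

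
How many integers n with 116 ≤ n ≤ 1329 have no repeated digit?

766

The integers in [116, 1329] that have no repeated digit: 120, 123, 124, 125, 126, 127, …, 1328, 1329.
766 qualify.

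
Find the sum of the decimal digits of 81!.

81! = 5797126020747367985879734231578109105412357244731625958745865049716390179693892056256184534249745940480000000000000000000
Sum of its 121 digits: 486.

486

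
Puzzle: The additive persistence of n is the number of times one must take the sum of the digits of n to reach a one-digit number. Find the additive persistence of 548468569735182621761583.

2

548468569735182621761583 → 120 → 3 (2 steps)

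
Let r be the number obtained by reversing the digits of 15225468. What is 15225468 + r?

101677719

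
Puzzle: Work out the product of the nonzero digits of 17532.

1×7×5×3×2 = 210

210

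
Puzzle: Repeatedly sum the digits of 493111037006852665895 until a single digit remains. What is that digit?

8

4+9+3+1+1+1+0+3+7+0+0+6+8+5+2+6+6+5+8+9+5 = 89
8+9 = 17
1+7 = 8
(Equivalently, 493111037006852665895 mod 9 = 8.)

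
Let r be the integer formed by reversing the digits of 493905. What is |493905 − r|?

Reverse of 493905 is 509394.
|493905 − 509394| = 15489

15489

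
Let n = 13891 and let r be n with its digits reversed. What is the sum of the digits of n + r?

Reversal of 13891 is 19831; 13891 + 19831 = 33722.
Digit sum of 33722: 3+3+7+2+2 = 17.

17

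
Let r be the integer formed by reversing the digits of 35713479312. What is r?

Reversing 35713479312 gives 21397431753.

21397431753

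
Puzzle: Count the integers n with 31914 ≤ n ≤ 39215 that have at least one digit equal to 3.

7302

The integers in [31914, 39215] that have at least one digit equal to 3: 31914, 31915, 31916, 31917, 31918, 31919, …, 39214, 39215.
7302 qualify.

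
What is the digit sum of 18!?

54

18! = 6402373705728000
Sum of its 16 digits: 54.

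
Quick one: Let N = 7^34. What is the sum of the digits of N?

7^34 = 54116956037952111668959660849
Sum of its 29 digits: 142.

142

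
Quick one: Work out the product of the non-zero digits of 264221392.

2×6×4×2×2×1×3×9×2 = 10368

10368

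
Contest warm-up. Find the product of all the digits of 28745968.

2×8×7×4×5×9×6×8 = 967680

967680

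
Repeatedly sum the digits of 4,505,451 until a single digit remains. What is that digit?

4+5+0+5+4+5+1 = 24
2+4 = 6
(Equivalently, 4,505,451 mod 9 = 6.)

6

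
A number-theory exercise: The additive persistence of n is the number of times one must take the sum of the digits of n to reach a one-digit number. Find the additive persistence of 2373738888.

3

2373738888 → 57 → 12 → 3 (3 steps)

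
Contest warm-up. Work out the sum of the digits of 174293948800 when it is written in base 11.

50

174293948800 in base 11 is 67A10432494.
Digit sum: 6+7+10+1+0+4+3+2+4+9+4 = 50.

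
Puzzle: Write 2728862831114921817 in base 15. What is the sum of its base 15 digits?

99

2728862831114921817 in base 15 is 6372459976451C7C.
Digit sum: 6+3+7+2+4+5+9+9+7+6+4+5+1+12+7+12 = 99.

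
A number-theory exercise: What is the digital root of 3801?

3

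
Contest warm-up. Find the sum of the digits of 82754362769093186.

8+2+7+5+4+3+6+2+7+6+9+0+9+3+1+8+6 = 86

86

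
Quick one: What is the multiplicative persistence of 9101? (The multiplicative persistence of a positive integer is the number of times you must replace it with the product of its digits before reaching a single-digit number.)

9101 → 0 (1 step)

1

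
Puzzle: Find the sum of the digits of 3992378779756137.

3+9+9+2+3+7+8+7+7+9+7+5+6+1+3+7 = 93

93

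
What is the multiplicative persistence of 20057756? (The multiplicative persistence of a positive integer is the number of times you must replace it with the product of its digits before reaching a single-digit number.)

1

20057756 → 0 (1 step)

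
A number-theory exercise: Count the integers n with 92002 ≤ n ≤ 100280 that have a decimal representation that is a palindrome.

81

The integers in [92002, 100280] that have a decimal representation that is a palindrome: 92029, 92129, 92229, 92329, 92429, 92529, …, 99999, 100001.
81 qualify.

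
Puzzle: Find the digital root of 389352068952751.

3+8+9+3+5+2+0+6+8+9+5+2+7+5+1 = 73
7+3 = 10
1+0 = 1
(Equivalently, 389352068952751 mod 9 = 1.)

1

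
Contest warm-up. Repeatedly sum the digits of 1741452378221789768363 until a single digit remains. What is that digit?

5

1+7+4+1+4+5+2+3+7+8+2+2+1+7+8+9+7+6+8+3+6+3 = 104
1+0+4 = 5
(Equivalently, 1741452378221789768363 mod 9 = 5.)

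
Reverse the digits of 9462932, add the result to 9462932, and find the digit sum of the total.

34

Reversal of 9462932 is 2392649; 9462932 + 2392649 = 11855581.
Digit sum of 11855581: 1+1+8+5+5+5+8+1 = 34.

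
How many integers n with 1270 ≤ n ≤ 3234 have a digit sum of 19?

The integers in [1270, 3234] that have a digit sum of 19: 1279, 1288, 1297, 1369, 1378, 1387, …, 3187, 3196.
122 qualify.

122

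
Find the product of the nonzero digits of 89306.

1296

8×9×3×6 = 1296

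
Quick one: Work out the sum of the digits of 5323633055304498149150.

5+3+2+3+6+3+3+0+5+5+3+0+4+4+9+8+1+4+9+1+5+0 = 83

83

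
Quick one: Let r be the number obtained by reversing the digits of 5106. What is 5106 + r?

Reverse of 5106 is 6015.
5106 + 6015 = 11121

11121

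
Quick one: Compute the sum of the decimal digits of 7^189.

7^189 = 5290900114688003880913929262431876014847986380655669744284715863995739103511564781266088714863127732599055455273608421617379187160310202302336814279024706709607
Sum of its 160 digits: 703.

703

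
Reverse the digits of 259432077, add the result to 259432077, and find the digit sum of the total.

42

Reversal of 259432077 is 770234952; 259432077 + 770234952 = 1029667029.
Digit sum of 1029667029: 1+0+2+9+6+6+7+0+2+9 = 42.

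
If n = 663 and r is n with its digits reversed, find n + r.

1029

Reverse of 663 is 366.
663 + 366 = 1029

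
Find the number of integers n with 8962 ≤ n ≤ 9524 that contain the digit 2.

187

The integers in [8962, 9524] that contain the digit 2: 8962, 8972, 8982, 8992, 9002, 9012, …, 9523, 9524.
187 qualify.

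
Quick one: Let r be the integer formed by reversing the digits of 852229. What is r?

922258

Reversing 852229 gives 922258.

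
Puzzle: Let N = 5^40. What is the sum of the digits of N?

130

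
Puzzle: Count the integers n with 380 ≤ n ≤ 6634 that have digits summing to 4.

The integers in [380, 6634] that have digits summing to 4: 400, 1003, 1012, 1021, 1030, 1102, …, 3100, 4000.
21 qualify.

21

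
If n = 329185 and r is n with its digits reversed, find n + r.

Reverse of 329185 is 581923.
329185 + 581923 = 911108

911108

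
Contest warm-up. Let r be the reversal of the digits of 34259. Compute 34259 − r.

-60984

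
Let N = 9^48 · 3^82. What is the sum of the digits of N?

378

9^48 · 3^82 = 8464149782874043593254414191179506861158311266932799636000173971661904149225893113289
Sum of its 85 digits: 378.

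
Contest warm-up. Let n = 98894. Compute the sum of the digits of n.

38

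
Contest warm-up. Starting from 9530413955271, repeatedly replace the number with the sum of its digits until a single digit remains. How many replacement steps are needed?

2

9530413955271 → 54 → 9 (2 steps)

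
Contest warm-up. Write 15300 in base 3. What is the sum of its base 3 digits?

12

15300 in base 3 is 202222200.
Digit sum: 2+0+2+2+2+2+2+0+0 = 12.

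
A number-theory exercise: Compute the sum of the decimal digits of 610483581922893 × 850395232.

114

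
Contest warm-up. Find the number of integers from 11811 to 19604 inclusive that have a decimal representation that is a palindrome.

78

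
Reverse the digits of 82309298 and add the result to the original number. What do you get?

Reverse of 82309298 is 89290328.
82309298 + 89290328 = 171599626

171599626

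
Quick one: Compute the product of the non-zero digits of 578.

280

5×7×8 = 280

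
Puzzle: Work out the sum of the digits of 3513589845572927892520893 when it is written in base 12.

3513589845572927892520893 in base 12 is 6445A0B179879A591677279.
Digit sum: 6+4+4+5+10+0+11+1+7+9+8+7+9+10+5+9+1+6+7+7+2+7+9 = 144.

144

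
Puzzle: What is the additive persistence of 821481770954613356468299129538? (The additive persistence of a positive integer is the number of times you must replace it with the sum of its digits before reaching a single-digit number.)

3

821481770954613356468299129538 → 146 → 11 → 2 (3 steps)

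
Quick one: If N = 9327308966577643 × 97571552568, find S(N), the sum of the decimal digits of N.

9327308966577643 × 97571552568 = 910080017150408249028037224
Sum of its 27 digits: 87.

87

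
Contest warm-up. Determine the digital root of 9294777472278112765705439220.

9+2+9+4+7+7+7+4+7+2+2+7+8+1+1+2+7+6+5+7+0+5+4+3+9+2+2+0 = 129
1+2+9 = 12
1+2 = 3

3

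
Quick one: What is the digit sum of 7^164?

634

7^164 = 3945286644626550630858717985746264080026751644458455916464504975630931364915053228398031941487628933218072924433889392982611734440563298401
Sum of its 139 digits: 634.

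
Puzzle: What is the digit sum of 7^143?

508

7^143 = 7063496300526315159539361033232862358030922064445135873448705419884155240265969106126322132413499668950895841044998412343
Sum of its 121 digits: 508.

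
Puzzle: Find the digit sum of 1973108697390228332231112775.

1+9+7+3+1+0+8+6+9+7+3+9+0+2+2+8+3+3+2+2+3+1+1+1+2+7+7+5 = 112

112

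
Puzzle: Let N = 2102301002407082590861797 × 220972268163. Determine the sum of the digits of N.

2102301002407082590861797 × 220972268163 = 464550220863241562758401819956068911
Sum of its 36 digits: 153.

153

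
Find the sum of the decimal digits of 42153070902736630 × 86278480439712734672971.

190

42153070902736630 × 86278480439712734672971 = 3636902903355586358228365937731992627730
Sum of its 40 digits: 190.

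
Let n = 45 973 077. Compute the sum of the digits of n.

4+5+9+7+3+0+7+7 = 42

42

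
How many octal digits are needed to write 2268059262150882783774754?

27

2268059262150882783774754 in base 8 is 740217364547623725333344042, which has 27 digits.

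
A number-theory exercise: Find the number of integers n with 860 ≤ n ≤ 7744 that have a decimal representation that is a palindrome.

81

The integers in [860, 7744] that have a decimal representation that is a palindrome: 868, 878, 888, 898, 909, 919, …, 7557, 7667.
81 qualify.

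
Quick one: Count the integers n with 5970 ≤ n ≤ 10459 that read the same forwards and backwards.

The integers in [5970, 10459] that read the same forwards and backwards: 5995, 6006, 6116, 6226, 6336, 6446, …, 10301, 10401.
46 qualify.

46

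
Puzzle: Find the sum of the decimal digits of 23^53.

335

23^53 = 1484483274903662123910649371787557388904646690575971276894120737141310583
Sum of its 73 digits: 335.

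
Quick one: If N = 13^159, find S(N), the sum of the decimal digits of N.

838

13^159 = 1309160872253787942302884978620980738962119362213784309798115931978955902915523517252989395128870752946717618838415975275370176608180232161550989644043708346499302654954223063877
Sum of its 178 digits: 838.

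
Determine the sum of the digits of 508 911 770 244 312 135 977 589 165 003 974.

143

5+0+8+9+1+1+7+7+0+2+4+4+3+1+2+1+3+5+9+7+7+5+8+9+1+6+5+0+0+3+9+7+4 = 143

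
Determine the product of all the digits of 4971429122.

72576

4×9×7×1×4×2×9×1×2×2 = 72576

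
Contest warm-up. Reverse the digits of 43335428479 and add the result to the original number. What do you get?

Reverse of 43335428479 is 97482453334.
43335428479 + 97482453334 = 140817881813

140817881813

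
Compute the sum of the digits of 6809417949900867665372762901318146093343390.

6+8+0+9+4+1+7+9+4+9+9+0+0+8+6+7+6+6+5+3+7+2+7+6+2+9+0+1+3+1+8+1+4+6+0+9+3+3+4+3+3+9+0 = 198

198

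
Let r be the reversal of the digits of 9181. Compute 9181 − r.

7362

Reverse of 9181 is 1819.
9181 − 1819 = 7362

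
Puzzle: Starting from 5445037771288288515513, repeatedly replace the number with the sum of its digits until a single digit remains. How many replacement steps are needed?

3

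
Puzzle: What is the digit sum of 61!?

315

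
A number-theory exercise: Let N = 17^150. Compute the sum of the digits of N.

802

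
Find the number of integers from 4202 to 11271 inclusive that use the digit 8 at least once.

2633

The integers in [4202, 11271] that use the digit 8 at least once: 4208, 4218, 4228, 4238, 4248, 4258, …, 11258, 11268.
2633 qualify.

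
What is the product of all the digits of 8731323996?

1469664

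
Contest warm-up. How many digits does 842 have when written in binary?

842 in base 2 is 1101001010, which has 10 digits.

10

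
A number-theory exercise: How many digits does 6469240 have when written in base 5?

10

6469240 in base 5 is 3124003430, which has 10 digits.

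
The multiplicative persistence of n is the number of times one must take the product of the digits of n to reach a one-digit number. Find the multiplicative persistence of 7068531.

7068531 → 0 (1 step)

1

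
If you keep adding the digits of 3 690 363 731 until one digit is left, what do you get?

5

3+6+9+0+3+6+3+7+3+1 = 41
4+1 = 5
(Equivalently, 3 690 363 731 mod 9 = 5.)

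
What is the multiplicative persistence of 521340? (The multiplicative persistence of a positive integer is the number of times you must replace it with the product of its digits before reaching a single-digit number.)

521340 → 0 (1 step)

1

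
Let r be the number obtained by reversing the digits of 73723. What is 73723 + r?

106460

Reverse of 73723 is 32737.
73723 + 32737 = 106460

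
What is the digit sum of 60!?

60! = 8320987112741390144276341183223364380754172606361245952449277696409600000000000000
Sum of its 82 digits: 288.

288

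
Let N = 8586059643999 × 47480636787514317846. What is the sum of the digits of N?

144

8586059643999 × 47480636787514317846 = 407671579392651006892942092506154
Sum of its 33 digits: 144.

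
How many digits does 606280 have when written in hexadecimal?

5

606280 in base 16 is 94048, which has 5 digits.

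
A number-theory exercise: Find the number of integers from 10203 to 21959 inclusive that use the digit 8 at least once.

3930

The integers in [10203, 21959] that use the digit 8 at least once: 10208, 10218, 10228, 10238, 10248, 10258, …, 21948, 21958.
3930 qualify.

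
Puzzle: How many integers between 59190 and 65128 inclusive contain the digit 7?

The integers in [59190, 65128] that contain the digit 7: 59197, 59207, 59217, 59227, 59237, 59247, …, 65117, 65127.
1611 qualify.

1611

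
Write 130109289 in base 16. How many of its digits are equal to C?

1

130109289 in base 16 is 7C14F69.
The digit C appears 1 time.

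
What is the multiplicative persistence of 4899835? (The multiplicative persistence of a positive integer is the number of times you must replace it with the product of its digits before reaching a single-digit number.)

2

4899835 → 311040 → 0 (2 steps)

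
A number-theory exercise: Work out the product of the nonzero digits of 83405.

480

8×3×4×5 = 480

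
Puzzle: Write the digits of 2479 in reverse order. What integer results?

9742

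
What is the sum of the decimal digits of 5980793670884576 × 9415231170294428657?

160

5980793670884576 × 9415231170294428657 = 56310554993212098475746565713694432
Sum of its 35 digits: 160.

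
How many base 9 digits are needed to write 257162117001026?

257162117001026 in base 9 is 1221473332436485, which has 16 digits.

16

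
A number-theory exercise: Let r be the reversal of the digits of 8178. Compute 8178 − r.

-540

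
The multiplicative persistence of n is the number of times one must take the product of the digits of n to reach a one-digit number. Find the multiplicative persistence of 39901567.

39901567 → 0 (1 step)

1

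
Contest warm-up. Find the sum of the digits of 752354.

7+5+2+3+5+4 = 26

26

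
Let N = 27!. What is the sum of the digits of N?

108

27! = 10888869450418352160768000000
Sum of its 29 digits: 108.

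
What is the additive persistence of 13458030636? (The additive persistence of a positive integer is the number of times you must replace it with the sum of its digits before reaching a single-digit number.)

3

13458030636 → 39 → 12 → 3 (3 steps)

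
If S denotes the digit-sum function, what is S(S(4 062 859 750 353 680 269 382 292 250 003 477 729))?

First digit sum: 160.
1+6+0 = 7.

7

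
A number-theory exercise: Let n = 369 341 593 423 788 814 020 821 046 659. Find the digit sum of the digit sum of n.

First digit sum: 131.
1+3+1 = 5.

5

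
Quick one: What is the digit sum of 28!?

28! = 304888344611713860501504000000
Sum of its 30 digits: 90.

90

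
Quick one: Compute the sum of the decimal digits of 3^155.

3^155 = 89907201863535854420702290135762284537312963394702682637089810488324824507
Sum of its 74 digits: 324.

324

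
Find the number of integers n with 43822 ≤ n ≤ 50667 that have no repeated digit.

1942

The integers in [43822, 50667] that have no repeated digit: 43825, 43826, 43827, 43829, 43850, 43851, …, 50648, 50649.
1942 qualify.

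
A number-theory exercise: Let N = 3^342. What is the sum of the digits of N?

747

3^342 = 14978527259308333234727142345377640223067183982471608619098108558975486681619863926983547918816717459507841524971007905412866094081182417045161149930526409590653209
Sum of its 164 digits: 747.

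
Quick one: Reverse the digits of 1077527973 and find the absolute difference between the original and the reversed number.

2719729728

Reverse of 1077527973 is 3797257701.
|1077527973 − 3797257701| = 2719729728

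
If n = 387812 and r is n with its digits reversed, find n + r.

606595

Reverse of 387812 is 218783.
387812 + 218783 = 606595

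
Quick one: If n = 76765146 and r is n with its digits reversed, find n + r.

Reverse of 76765146 is 64156767.
76765146 + 64156767 = 140921913

140921913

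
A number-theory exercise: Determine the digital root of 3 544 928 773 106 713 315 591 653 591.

6

3+5+4+4+9+2+8+7+7+3+1+0+6+7+1+3+3+1+5+5+9+1+6+5+3+5+9+1 = 123
1+2+3 = 6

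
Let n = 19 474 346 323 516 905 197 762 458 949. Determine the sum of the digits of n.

1+9+4+7+4+3+4+6+3+2+3+5+1+6+9+0+5+1+9+7+7+6+2+4+5+8+9+4+9 = 143

143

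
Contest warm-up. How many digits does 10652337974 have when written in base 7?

10652337974 in base 7 is 524655243635, which has 12 digits.

12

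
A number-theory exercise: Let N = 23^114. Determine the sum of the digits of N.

640

23^114 = 172573181629005653046180207039236045953914762982292813994611513638225469568631008129232572601365002367047317639429177017019013829408039825328268516332433809
Sum of its 156 digits: 640.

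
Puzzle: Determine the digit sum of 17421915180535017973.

79

1+7+4+2+1+9+1+5+1+8+0+5+3+5+0+1+7+9+7+3 = 79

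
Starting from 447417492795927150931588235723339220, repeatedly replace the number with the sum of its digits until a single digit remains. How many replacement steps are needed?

2

447417492795927150931588235723339220 → 162 → 9 (2 steps)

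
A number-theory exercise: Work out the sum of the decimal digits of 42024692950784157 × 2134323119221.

138

42024692950784157 × 2134323119221 = 89694273743022412606148981697
Sum of its 29 digits: 138.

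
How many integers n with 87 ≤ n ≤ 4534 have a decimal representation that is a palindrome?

127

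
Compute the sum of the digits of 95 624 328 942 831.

66

9+5+6+2+4+3+2+8+9+4+2+8+3+1 = 66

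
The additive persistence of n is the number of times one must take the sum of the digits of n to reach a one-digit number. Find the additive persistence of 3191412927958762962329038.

3

3191412927958762962329038 → 118 → 10 → 1 (3 steps)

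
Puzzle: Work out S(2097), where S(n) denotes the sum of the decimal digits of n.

18

2+0+9+7 = 18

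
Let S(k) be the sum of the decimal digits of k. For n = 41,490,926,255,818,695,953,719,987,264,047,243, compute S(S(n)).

12

First digit sum: 174.
1+7+4 = 12.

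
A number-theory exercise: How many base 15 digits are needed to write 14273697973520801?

14

14273697973520801 in base 15 is 7502B9921A626B, which has 14 digits.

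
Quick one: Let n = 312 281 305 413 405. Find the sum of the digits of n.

42

3+1+2+2+8+1+3+0+5+4+1+3+4+0+5 = 42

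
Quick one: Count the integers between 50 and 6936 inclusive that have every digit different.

3687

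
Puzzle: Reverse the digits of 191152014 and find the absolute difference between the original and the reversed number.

219099177

Reverse of 191152014 is 410251191.
|191152014 − 410251191| = 219099177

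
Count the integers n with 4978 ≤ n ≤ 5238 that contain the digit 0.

134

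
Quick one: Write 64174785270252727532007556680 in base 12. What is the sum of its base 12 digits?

64174785270252727532007556680 in base 12 is 57331892461833425A16095A320.
Digit sum: 5+7+3+3+1+8+9+2+4+6+1+8+3+3+4+2+5+10+1+6+0+9+5+10+3+2+0 = 120.

120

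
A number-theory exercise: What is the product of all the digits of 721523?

7×2×1×5×2×3 = 420

420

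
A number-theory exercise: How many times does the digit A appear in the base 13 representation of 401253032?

401253032 in base 13 is 6518CA3B.
The digit A appears 1 time.

1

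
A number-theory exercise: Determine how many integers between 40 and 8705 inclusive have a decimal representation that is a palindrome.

The integers in [40, 8705] that have a decimal representation that is a palindrome: 44, 55, 66, 77, 88, 99, …, 8558, 8668.
173 qualify.

173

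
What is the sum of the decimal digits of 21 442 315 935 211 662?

57

2+1+4+4+2+3+1+5+9+3+5+2+1+1+6+6+2 = 57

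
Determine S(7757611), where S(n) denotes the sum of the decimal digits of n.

34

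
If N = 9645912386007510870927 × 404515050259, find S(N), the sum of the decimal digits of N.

9645912386007510870927 × 404515050259 = 3901916733619738868304524266920093
Sum of its 34 digits: 153.

153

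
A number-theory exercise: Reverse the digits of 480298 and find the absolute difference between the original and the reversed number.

Reverse of 480298 is 892084.
|480298 − 892084| = 411786

411786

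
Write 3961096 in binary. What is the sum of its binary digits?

9

3961096 in base 2 is 1111000111000100001000.
Digit sum: 1+1+1+1+0+0+0+1+1+1+0+0+0+1+0+0+0+0+1+0+0+0 = 9.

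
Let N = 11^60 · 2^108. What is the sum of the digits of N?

415

11^60 · 2^108 = 98809941279527434530734890963924920113818020036266402011974360969285194209431267604637056761856
Sum of its 95 digits: 415.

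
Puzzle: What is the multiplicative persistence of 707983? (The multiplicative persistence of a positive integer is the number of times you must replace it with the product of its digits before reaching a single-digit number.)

707983 → 0 (1 step)

1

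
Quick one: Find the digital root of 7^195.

1

The digital root of n equals n mod 9 (or 9 when 9 | n), so we need 7^195 mod 9.
7^195 ≡ 1 (mod 9), so the digital root is 1.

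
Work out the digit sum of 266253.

2+6+6+2+5+3 = 24

24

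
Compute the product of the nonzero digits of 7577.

1715

7×5×7×7 = 1715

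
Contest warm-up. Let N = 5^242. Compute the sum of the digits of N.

5^242 = 14149498560666738074232998892012174657316454997092403421222835765524220810301320491780517893688997030396800686401371608837316770114489461462881081388331949710845947265625
Sum of its 170 digits: 754.

754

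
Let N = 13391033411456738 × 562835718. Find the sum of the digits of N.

13391033411456738 × 562835718 = 7536951904899242558167884
Sum of its 25 digits: 135.

135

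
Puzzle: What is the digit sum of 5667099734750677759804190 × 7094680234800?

147

5667099734750677759804190 × 7094680234800 = 40206260476775956208386728711223812000
Sum of its 38 digits: 147.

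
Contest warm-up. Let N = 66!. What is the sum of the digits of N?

351

66! = 544344939077443064003729240247842752644293064388798874532860126869671081148416000000000000000
Sum of its 93 digits: 351.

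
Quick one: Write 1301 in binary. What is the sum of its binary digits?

5

1301 in base 2 is 10100010101.
Digit sum: 1+0+1+0+0+0+1+0+1+0+1 = 5.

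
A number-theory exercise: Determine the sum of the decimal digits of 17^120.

17^120 = 4506823657667455192208543408149187364816935317929438577700080809474311586199193465652535386906579562623840422273980040339505401429001746496292809601
Sum of its 148 digits: 658.

658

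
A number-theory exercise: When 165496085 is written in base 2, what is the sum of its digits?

14

165496085 in base 2 is 1001110111010100010100010101.
Digit sum: 1+0+0+1+1+1+0+1+1+1+0+1+0+1+0+0+0+1+0+1+0+0+0+1+0+1+0+1 = 14.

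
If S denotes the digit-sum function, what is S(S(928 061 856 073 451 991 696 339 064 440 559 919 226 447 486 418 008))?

First digit sum: 240.
2+4+0 = 6.

6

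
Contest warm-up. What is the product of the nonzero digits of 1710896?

1×7×1×8×9×6 = 3024

3024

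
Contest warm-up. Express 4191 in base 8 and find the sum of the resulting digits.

12

4191 in base 8 is 10137.
Digit sum: 1+0+1+3+7 = 12.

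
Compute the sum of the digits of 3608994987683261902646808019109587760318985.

3+6+0+8+9+9+4+9+8+7+6+8+3+2+6+1+9+0+2+6+4+6+8+0+8+0+1+9+1+0+9+5+8+7+7+6+0+3+1+8+9+8+5 = 219

219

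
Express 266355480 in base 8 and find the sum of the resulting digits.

27

266355480 in base 8 is 1770041430.
Digit sum: 1+7+7+0+0+4+1+4+3+0 = 27.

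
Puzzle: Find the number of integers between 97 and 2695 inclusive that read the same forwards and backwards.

108

The integers in [97, 2695] that read the same forwards and backwards: 99, 101, 111, 121, 131, 141, …, 2552, 2662.
108 qualify.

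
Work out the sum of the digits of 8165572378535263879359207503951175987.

186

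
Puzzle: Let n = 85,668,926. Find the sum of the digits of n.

8+5+6+6+8+9+2+6 = 50

50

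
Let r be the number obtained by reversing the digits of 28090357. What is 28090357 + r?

Reverse of 28090357 is 75309082.
28090357 + 75309082 = 103399439

103399439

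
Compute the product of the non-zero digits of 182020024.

1×8×2×2×2×4 = 256

256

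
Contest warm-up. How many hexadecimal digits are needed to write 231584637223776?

12

231584637223776 in base 16 is D2A000098360, which has 12 digits.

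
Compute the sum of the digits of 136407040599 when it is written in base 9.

39

136407040599 in base 9 is 431072818023.
Digit sum: 4+3+1+0+7+2+8+1+8+0+2+3 = 39.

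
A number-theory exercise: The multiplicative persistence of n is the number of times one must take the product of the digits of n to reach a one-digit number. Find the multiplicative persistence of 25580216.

25580216 → 0 (1 step)

1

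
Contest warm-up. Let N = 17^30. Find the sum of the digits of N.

172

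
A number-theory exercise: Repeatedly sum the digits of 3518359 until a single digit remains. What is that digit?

3+5+1+8+3+5+9 = 34
3+4 = 7

7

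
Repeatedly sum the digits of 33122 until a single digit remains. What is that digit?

2

3+3+1+2+2 = 11
1+1 = 2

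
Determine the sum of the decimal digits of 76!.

76! = 1885494701666050254987932260861146558230394535379329335672487982961844043495537923117729972224000000000000000000
Sum of its 112 digits: 441.

441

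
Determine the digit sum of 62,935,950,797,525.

74

6+2+9+3+5+9+5+0+7+9+7+5+2+5 = 74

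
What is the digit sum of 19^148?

19^148 = 1801079740256306874853547130762558503854789881263232848124874521204273722257426854239164109815053551967422960488505800092941633221288833425297873599381256314803620234739819963662442957180241
Sum of its 190 digits: 829.

829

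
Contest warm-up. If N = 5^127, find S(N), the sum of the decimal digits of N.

5^127 = 58774717541114375398436826861112283890933277838604376075437585313920862972736358642578125
Sum of its 89 digits: 419.

419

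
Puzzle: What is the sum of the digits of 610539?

6+1+0+5+3+9 = 24

24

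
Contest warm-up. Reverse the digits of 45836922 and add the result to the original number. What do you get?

Reverse of 45836922 is 22963854.
45836922 + 22963854 = 68800776

68800776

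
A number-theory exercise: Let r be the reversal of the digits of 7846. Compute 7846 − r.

1359

Reverse of 7846 is 6487.
7846 − 6487 = 1359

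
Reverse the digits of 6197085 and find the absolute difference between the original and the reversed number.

389169

Reverse of 6197085 is 5807916.
|6197085 − 5807916| = 389169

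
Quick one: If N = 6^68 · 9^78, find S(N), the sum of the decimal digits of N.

6^68 · 9^78 = 22141179987229222570976984859557021985555210454681845704363154341132113893606860890942479751444569955254801679959431604376436736
Sum of its 128 digits: 594.

594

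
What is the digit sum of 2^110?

121

2^110 = 1298074214633706907132624082305024
Sum of its 34 digits: 121.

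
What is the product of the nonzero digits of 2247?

2×2×4×7 = 112

112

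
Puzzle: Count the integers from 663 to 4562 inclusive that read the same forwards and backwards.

70

The integers in [663, 4562] that read the same forwards and backwards: 666, 676, 686, 696, 707, 717, …, 4444, 4554.
70 qualify.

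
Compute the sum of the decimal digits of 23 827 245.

33

2+3+8+2+7+2+4+5 = 33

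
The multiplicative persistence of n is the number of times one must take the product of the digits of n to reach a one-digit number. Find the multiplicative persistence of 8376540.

1

8376540 → 0 (1 step)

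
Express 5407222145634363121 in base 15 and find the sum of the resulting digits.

109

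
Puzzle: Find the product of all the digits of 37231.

126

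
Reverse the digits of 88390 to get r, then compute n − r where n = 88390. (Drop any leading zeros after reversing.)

Reverse of 88390 is 9388.
88390 − 9388 = 79002

79002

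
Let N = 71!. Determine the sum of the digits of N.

423

71! = 850478588567862317521167644239926010288584608120796235886430763388588680378079017697280000000000000000
Sum of its 102 digits: 423.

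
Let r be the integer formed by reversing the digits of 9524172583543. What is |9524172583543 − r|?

Reverse of 9524172583543 is 3453852714259.
|9524172583543 − 3453852714259| = 6070319869284

6070319869284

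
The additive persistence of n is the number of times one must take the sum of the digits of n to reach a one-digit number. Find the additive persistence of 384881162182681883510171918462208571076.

384881162182681883510171918462208571076 → 167 → 14 → 5 (3 steps)

3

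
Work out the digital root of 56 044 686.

3

5+6+0+4+4+6+8+6 = 39
3+9 = 12
1+2 = 3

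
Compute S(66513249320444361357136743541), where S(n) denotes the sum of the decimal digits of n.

6+6+5+1+3+2+4+9+3+2+0+4+4+4+3+6+1+3+5+7+1+3+6+7+4+3+5+4+1 = 112

112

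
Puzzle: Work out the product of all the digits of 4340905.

4×3×4×0×9×0×5 = 0

0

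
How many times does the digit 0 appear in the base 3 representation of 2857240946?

2857240946 in base 3 is 21101010101212201202.
The digit 0 appears 6 times.

6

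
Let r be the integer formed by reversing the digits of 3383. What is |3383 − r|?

Reverse of 3383 is 3833.
|3383 − 3833| = 450

450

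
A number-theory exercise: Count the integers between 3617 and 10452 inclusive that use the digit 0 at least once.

The integers in [3617, 10452] that use the digit 0 at least once: 3620, 3630, 3640, 3650, 3660, 3670, …, 10451, 10452.
2144 qualify.

2144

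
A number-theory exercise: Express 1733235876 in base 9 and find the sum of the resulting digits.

36

1733235876 in base 9 is 4423344570.
Digit sum: 4+4+2+3+3+4+4+5+7+0 = 36.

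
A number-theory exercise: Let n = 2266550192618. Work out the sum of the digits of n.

2+2+6+6+5+5+0+1+9+2+6+1+8 = 53

53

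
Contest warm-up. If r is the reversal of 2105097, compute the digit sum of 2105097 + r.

Reversal of 2105097 is 7905012; 2105097 + 7905012 = 10010109.
Digit sum of 10010109: 1+0+0+1+0+1+0+9 = 12.

12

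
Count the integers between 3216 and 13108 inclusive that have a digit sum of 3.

10

The integers in [3216, 13108] that have a digit sum of 3: 10002, 10011, 10020, 10101, 10110, 10200, 11001, 11010, 11100, 12000.
10 qualify.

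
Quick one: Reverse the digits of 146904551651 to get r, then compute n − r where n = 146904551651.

-9250857990

Reverse of 146904551651 is 156155409641.
146904551651 − 156155409641 = -9250857990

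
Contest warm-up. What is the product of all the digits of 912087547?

9×1×2×0×8×7×5×4×7 = 0

0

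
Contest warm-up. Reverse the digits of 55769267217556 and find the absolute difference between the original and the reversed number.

Reverse of 55769267217556 is 65571276296755.
|55769267217556 − 65571276296755| = 9802009079199

9802009079199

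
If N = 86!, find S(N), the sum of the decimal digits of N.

495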